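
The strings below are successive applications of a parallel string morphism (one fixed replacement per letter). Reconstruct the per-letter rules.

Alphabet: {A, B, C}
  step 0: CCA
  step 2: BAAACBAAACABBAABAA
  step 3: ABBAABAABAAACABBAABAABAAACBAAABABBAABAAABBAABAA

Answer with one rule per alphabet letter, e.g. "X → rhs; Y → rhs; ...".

A->BAA, B->AB, C->AC

  step 2 ⇒ step 3: BAAACBAAACABBAABAA ⇒ AB·BAA·BAA·BAA·AC·AB·BAA·BAA·BAA·AC·BAA·AB·AB·BAA·BAA·AB·BAA·BAA
    A ↦ BAA
    B ↦ AB
    C ↦ AC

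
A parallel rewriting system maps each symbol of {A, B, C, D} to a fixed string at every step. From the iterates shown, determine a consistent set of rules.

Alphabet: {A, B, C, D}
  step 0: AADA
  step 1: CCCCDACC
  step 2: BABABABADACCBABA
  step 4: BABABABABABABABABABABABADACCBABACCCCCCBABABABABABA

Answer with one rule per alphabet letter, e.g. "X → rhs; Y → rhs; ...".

  step 1 ⇒ step 2: CCCCDACC ⇒ BA·BA·BA·BA·DA·CC·BA·BA
    A ↦ CC
    C ↦ BA
    D ↦ DA
    B ↦ C  (constrained at step 2)

A->CC, B->C, C->BA, D->DA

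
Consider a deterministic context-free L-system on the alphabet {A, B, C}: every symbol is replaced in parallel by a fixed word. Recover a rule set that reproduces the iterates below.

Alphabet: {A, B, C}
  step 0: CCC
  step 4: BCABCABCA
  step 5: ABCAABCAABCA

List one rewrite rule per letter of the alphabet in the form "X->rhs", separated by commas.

A->CA, B->A, C->B

  step 4 ⇒ step 5: BCABCABCA ⇒ A·B·CA·A·B·CA·A·B·CA
    A ↦ CA
    B ↦ A
    C ↦ B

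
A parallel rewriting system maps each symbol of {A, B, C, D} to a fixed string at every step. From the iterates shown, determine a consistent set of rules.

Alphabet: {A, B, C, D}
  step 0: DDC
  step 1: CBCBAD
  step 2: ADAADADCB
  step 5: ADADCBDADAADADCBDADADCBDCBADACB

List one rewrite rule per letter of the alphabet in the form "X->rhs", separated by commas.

A->D, B->A, C->AD, D->CB

  step 1 ⇒ step 2: CBCBAD ⇒ AD·A·AD·A·D·CB
    A ↦ D
    B ↦ A
    C ↦ AD
    D ↦ CB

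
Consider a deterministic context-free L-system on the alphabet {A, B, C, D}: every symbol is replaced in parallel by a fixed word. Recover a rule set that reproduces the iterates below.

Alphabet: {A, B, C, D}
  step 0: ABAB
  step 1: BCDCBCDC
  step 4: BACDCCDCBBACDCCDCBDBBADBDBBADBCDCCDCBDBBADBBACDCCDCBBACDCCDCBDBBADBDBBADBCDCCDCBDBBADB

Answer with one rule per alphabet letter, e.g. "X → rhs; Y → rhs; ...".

  step 0 ⇒ step 1: ABAB ⇒ B·CDC·B·CDC
    A ↦ B
    B ↦ CDC
    C ↦ DB  (constrained at step 1)
    D ↦ BA  (constrained at step 1)

A->B, B->CDC, C->DB, D->BA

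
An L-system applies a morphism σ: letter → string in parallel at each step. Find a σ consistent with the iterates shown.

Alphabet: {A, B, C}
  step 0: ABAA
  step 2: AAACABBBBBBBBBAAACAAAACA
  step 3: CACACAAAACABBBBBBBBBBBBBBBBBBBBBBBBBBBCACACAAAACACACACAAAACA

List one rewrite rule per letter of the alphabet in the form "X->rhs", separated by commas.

A->CA, B->BBB, C->AAA

  step 2 ⇒ step 3: AAACABBBBBBBBBAAACAAAACA ⇒ CA·CA·CA·AAA·CA·BBB·BBB·BBB·BBB·BBB·BBB·BBB·BBB·BBB·CA·CA·CA·AAA·CA·CA·CA·CA·AAA·CA
    A ↦ CA
    B ↦ BBB
    C ↦ AAA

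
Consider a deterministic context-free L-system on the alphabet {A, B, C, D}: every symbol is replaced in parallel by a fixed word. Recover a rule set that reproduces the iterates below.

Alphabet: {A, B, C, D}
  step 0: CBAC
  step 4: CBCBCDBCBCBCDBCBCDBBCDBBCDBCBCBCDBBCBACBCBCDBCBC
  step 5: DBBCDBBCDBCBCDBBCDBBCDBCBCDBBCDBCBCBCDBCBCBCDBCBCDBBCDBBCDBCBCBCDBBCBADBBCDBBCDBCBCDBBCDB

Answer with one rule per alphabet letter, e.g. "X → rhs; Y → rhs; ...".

A->BA, B->BC, C->DB, D->C

  step 4 ⇒ step 5: CBCBCDBCBCBCDBCBCDBBCDBBCDBCBCBCDBBCBACBCBCDBCBC ⇒ DB·BC·DB·BC·DB·C·BC·DB·BC·DB·BC·DB·C·BC·DB·BC·DB·C·BC·BC·DB·C·BC·BC·DB·C·BC·DB·BC·DB·BC·DB·C·BC·BC·DB·BC·BA·DB·BC·DB·BC·DB·C·BC·DB·BC·DB
    A ↦ BA
    B ↦ BC
    C ↦ DB
    D ↦ C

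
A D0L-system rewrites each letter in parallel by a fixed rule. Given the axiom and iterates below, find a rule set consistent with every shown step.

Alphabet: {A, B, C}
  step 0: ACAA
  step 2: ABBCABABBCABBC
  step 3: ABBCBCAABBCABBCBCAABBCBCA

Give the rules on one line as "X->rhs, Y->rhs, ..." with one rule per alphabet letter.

A->AB, B->BC, C->A

  step 2 ⇒ step 3: ABBCABABBCABBC ⇒ AB·BC·BC·A·AB·BC·AB·BC·BC·A·AB·BC·BC·A
    A ↦ AB
    B ↦ BC
    C ↦ A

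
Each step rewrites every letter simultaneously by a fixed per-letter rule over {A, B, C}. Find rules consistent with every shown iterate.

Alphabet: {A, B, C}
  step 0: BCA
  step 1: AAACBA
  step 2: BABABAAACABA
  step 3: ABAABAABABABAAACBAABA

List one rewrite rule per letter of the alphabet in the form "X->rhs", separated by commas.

  step 2 ⇒ step 3: BABABAAACABA ⇒ A·BA·A·BA·A·BA·BA·BA·AAC·BA·A·BA
    A ↦ BA
    B ↦ A
    C ↦ AAC

A->BA, B->A, C->AAC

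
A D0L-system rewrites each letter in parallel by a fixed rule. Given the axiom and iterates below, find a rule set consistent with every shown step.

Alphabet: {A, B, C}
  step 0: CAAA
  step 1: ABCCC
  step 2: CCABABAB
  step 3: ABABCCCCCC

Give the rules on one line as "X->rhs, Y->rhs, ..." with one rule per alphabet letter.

A->C, B->C, C->AB

  step 2 ⇒ step 3: CCABABAB ⇒ AB·AB·C·C·C·C·C·C
    A ↦ C
    B ↦ C
    C ↦ AB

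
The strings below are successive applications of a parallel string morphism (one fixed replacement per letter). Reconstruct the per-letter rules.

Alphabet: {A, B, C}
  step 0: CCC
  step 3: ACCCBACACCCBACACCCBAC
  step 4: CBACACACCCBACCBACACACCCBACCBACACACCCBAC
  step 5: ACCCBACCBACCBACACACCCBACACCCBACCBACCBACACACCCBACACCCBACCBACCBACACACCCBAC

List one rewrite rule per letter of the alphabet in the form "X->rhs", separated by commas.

A->CB, B->C, C->AC

  step 4 ⇒ step 5: CBACACACCCBACCBACACACCCBACCBACACACCCBAC ⇒ AC·C·CB·AC·CB·AC·CB·AC·AC·AC·C·CB·AC·AC·C·CB·AC·CB·AC·CB·AC·AC·AC·C·CB·AC·AC·C·CB·AC·CB·AC·CB·AC·AC·AC·C·CB·AC
    A ↦ CB
    B ↦ C
    C ↦ AC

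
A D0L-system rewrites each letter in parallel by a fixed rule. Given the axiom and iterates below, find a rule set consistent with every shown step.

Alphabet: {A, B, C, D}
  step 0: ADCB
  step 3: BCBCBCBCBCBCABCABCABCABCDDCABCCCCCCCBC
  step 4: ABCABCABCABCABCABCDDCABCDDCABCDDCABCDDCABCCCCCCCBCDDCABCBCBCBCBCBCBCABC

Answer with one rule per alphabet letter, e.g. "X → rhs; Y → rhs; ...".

  step 3 ⇒ step 4: BCBCBCBCBCBCABCABCABCABCDDCABCCCCCCCBC ⇒ A·BC·A·BC·A·BC·A·BC·A·BC·A·BC·DDC·A·BC·DDC·A·BC·DDC·A·BC·DDC·A·BC·CCC·CCC·BC·DDC·A·BC·BC·BC·BC·BC·BC·BC·A·BC
    A ↦ DDC
    B ↦ A
    C ↦ BC
    D ↦ CCC

A->DDC, B->A, C->BC, D->CCC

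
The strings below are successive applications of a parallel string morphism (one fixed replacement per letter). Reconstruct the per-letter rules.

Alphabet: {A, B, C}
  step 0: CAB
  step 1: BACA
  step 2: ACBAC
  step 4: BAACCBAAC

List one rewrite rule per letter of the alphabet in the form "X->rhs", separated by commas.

A->C, B->A, C->BA

  step 1 ⇒ step 2: BACA ⇒ A·C·BA·C
    A ↦ C
    B ↦ A
    C ↦ BA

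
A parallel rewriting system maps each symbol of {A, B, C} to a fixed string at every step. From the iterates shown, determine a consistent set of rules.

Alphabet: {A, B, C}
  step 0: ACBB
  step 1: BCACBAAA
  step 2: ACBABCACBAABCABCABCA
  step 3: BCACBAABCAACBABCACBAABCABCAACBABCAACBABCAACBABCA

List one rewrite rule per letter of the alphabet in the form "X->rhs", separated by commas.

  step 2 ⇒ step 3: ACBABCACBAABCABCABCA ⇒ BCA·CBA·A·BCA·A·CBA·BCA·CBA·A·BCA·BCA·A·CBA·BCA·A·CBA·BCA·A·CBA·BCA
    A ↦ BCA
    B ↦ A
    C ↦ CBA

A->BCA, B->A, C->CBA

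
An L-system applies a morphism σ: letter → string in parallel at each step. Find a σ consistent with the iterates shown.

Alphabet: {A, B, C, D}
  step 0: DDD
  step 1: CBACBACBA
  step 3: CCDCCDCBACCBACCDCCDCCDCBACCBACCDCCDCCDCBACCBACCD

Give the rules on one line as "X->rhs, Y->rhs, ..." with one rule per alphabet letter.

A->C, B->AD, C->CCD, D->CBA

  step 0 ⇒ step 1: DDD ⇒ CBA·CBA·CBA
    D ↦ CBA
    A ↦ C  (constrained at step 1)
    B ↦ AD  (constrained at step 1)
    C ↦ CCD  (constrained at step 1)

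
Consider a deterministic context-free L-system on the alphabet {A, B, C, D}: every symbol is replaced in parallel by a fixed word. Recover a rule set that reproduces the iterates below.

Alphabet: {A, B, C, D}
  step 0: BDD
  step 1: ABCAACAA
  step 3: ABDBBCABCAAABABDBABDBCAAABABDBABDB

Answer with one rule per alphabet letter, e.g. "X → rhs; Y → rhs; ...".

A->BC, B->AB, C->DB, D->CAA

  step 0 ⇒ step 1: BDD ⇒ AB·CAA·CAA
    B ↦ AB
    D ↦ CAA
    A ↦ BC  (constrained at step 1)
    C ↦ DB  (constrained at step 1)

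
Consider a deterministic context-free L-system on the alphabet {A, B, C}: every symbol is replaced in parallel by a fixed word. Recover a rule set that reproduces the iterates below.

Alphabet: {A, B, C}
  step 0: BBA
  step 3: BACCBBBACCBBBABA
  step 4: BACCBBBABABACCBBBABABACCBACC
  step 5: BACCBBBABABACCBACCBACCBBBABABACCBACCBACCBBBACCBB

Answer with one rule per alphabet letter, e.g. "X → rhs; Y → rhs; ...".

A->CC, B->BA, C->B

  step 4 ⇒ step 5: BACCBBBABABACCBBBABABACCBACC ⇒ BA·CC·B·B·BA·BA·BA·CC·BA·CC·BA·CC·B·B·BA·BA·BA·CC·BA·CC·BA·CC·B·B·BA·CC·B·B
    A ↦ CC
    B ↦ BA
    C ↦ B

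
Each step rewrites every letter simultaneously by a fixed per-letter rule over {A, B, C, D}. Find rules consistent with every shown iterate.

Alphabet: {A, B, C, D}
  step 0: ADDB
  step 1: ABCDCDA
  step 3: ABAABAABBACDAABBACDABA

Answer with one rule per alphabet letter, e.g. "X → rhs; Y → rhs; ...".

A->AB, B->A, C->BA, D->CD

  step 0 ⇒ step 1: ADDB ⇒ AB·CD·CD·A
    A ↦ AB
    B ↦ A
    D ↦ CD
    C ↦ BA  (constrained at step 1)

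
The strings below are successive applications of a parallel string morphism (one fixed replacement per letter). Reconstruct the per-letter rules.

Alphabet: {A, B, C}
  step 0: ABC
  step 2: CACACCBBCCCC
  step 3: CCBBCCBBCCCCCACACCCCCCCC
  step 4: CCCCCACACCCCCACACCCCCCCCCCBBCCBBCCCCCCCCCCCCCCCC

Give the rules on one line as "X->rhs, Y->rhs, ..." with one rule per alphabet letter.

A->BB, B->CA, C->CC

  step 3 ⇒ step 4: CCBBCCBBCCCCCACACCCCCCCC ⇒ CC·CC·CA·CA·CC·CC·CA·CA·CC·CC·CC·CC·CC·BB·CC·BB·CC·CC·CC·CC·CC·CC·CC·CC
    A ↦ BB
    B ↦ CA
    C ↦ CC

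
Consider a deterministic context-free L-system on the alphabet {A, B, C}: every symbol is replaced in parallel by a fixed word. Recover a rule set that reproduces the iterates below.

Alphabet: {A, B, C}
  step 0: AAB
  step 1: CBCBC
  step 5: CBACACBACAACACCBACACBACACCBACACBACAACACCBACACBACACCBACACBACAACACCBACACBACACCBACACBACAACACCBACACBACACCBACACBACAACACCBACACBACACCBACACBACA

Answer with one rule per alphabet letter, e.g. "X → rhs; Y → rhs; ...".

A->CB, B->C, C->ACA

  step 0 ⇒ step 1: AAB ⇒ CB·CB·C
    A ↦ CB
    B ↦ C
    C ↦ ACA  (constrained at step 1)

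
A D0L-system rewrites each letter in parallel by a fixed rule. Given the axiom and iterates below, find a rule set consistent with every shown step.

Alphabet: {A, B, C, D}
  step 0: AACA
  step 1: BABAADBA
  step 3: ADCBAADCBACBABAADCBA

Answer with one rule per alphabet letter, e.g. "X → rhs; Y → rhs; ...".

  step 0 ⇒ step 1: AACA ⇒ BA·BA·AD·BA
    A ↦ BA
    C ↦ AD
    B ↦ C  (constrained at step 1)
    D ↦ A  (constrained at step 1)

A->BA, B->C, C->AD, D->A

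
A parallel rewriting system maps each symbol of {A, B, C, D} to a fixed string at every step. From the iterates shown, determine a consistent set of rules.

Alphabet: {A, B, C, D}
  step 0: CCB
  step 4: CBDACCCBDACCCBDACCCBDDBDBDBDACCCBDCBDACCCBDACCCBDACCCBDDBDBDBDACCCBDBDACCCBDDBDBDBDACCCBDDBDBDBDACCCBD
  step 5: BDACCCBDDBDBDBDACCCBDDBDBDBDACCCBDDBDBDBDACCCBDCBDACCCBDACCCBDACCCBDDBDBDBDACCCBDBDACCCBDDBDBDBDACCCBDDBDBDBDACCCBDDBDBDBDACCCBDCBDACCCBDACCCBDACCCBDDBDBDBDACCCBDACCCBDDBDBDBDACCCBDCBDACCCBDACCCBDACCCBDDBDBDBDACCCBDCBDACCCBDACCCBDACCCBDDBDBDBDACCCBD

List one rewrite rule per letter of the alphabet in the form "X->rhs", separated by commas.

A->D, B->ACC, C->BD, D->CBD

  step 4 ⇒ step 5: CBDACCCBDACCCBDACCCBDDBDBDBDACCCBDCBDACCCBDACCCBDACCCBDDBDBDBDACCCBDBDACCCBDDBDBDBDACCCBDDBDBDBDACCCBD ⇒ BD·ACC·CBD·D·BD·BD·BD·ACC·CBD·D·BD·BD·BD·ACC·CBD·D·BD·BD·BD·ACC·CBD·CBD·ACC·CBD·ACC·CBD·ACC·CBD·D·BD·BD·BD·ACC·CBD·BD·ACC·CBD·D·BD·BD·BD·ACC·CBD·D·BD·BD·BD·ACC·CBD·D·BD·BD·BD·ACC·CBD·CBD·ACC·CBD·ACC·CBD·ACC·CBD·D·BD·BD·BD·ACC·CBD·ACC·CBD·D·BD·BD·BD·ACC·CBD·CBD·ACC·CBD·ACC·CBD·ACC·CBD·D·BD·BD·BD·ACC·CBD·CBD·ACC·CBD·ACC·CBD·ACC·CBD·D·BD·BD·BD·ACC·CBD
    A ↦ D
    B ↦ ACC
    C ↦ BD
    D ↦ CBD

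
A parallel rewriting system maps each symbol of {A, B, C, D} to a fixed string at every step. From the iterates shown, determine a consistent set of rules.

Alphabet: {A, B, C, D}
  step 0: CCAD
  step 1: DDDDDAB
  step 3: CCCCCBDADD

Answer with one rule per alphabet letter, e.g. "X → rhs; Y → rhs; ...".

  step 0 ⇒ step 1: CCAD ⇒ DD·DD·DA·B
    A ↦ DA
    C ↦ DD
    D ↦ B
    B ↦ C  (constrained at step 1)

A->DA, B->C, C->DD, D->B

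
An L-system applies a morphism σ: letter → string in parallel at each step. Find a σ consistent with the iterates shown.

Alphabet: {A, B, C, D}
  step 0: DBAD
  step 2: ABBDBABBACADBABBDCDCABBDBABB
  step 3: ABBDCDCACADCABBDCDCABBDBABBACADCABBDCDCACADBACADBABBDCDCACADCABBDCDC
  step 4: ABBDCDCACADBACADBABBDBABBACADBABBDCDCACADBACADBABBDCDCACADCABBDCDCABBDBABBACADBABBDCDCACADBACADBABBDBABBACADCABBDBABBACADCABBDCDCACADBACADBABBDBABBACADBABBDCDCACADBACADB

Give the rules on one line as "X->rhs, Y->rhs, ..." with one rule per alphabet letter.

  step 3 ⇒ step 4: ABBDCDCACADCABBDCDCABBDBABBACADCABBDCDCACADBACADBABBDCDCACADCABBDCDC ⇒ ABB·DC·DC·ACA·DB·ACA·DB·ABB·DB·ABB·ACA·DB·ABB·DC·DC·ACA·DB·ACA·DB·ABB·DC·DC·ACA·DC·ABB·DC·DC·ABB·DB·ABB·ACA·DB·ABB·DC·DC·ACA·DB·ACA·DB·ABB·DB·ABB·ACA·DC·ABB·DB·ABB·ACA·DC·ABB·DC·DC·ACA·DB·ACA·DB·ABB·DB·ABB·ACA·DB·ABB·DC·DC·ACA·DB·ACA·DB
    A ↦ ABB
    B ↦ DC
    C ↦ DB
    D ↦ ACA

A->ABB, B->DC, C->DB, D->ACA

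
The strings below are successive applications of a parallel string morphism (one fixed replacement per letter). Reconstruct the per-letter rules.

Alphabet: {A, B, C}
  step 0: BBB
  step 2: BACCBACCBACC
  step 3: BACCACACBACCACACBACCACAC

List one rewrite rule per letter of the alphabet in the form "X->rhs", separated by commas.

A->CC, B->BA, C->AC

  step 2 ⇒ step 3: BACCBACCBACC ⇒ BA·CC·AC·AC·BA·CC·AC·AC·BA·CC·AC·AC
    A ↦ CC
    B ↦ BA
    C ↦ AC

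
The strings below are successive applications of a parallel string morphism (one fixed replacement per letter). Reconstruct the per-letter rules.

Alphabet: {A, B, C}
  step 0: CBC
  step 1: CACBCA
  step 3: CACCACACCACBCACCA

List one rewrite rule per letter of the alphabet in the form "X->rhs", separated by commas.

  step 0 ⇒ step 1: CBC ⇒ CA·CB·CA
    B ↦ CB
    C ↦ CA
    A ↦ C  (constrained at step 1)

A->C, B->CB, C->CA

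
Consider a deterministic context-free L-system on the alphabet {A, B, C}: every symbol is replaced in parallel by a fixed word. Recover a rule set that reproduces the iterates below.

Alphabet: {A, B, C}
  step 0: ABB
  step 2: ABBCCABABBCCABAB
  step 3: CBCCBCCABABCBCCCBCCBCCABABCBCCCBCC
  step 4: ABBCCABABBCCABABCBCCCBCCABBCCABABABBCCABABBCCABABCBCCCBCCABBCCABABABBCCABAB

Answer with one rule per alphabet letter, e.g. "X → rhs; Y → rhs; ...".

  step 3 ⇒ step 4: CBCCBCCABABCBCCCBCCBCCABABCBCCCBCC ⇒ AB·BCC·AB·AB·BCC·AB·AB·C·BCC·C·BCC·AB·BCC·AB·AB·AB·BCC·AB·AB·BCC·AB·AB·C·BCC·C·BCC·AB·BCC·AB·AB·AB·BCC·AB·AB
    A ↦ C
    B ↦ BCC
    C ↦ AB

A->C, B->BCC, C->AB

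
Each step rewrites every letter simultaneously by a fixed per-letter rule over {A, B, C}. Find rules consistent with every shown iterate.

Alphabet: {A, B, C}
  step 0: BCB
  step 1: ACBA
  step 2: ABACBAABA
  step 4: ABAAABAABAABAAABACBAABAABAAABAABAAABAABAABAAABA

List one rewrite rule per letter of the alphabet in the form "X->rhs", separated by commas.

A->ABA, B->A, C->CB

  step 1 ⇒ step 2: ACBA ⇒ ABA·CB·A·ABA
    A ↦ ABA
    B ↦ A
    C ↦ CB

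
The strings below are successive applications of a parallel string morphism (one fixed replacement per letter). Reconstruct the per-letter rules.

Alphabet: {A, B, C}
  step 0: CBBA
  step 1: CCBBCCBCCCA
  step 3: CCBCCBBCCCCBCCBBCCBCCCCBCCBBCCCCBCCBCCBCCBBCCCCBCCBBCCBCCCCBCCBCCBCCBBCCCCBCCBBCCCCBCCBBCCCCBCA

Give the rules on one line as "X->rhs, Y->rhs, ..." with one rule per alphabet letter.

A->CA, B->BCC, C->CCB

  step 0 ⇒ step 1: CBBA ⇒ CCB·BCC·BCC·CA
    A ↦ CA
    B ↦ BCC
    C ↦ CCB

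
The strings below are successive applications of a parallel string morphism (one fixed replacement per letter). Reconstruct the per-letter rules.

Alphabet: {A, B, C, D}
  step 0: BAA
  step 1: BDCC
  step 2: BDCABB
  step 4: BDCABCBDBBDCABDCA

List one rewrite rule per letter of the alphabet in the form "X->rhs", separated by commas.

A->C, B->BD, C->B, D->CA

  step 1 ⇒ step 2: BDCC ⇒ BD·CA·B·B
    B ↦ BD
    C ↦ B
    D ↦ CA
  step 0 ⇒ step 1: BAA ⇒ BD·C·C
    A ↦ C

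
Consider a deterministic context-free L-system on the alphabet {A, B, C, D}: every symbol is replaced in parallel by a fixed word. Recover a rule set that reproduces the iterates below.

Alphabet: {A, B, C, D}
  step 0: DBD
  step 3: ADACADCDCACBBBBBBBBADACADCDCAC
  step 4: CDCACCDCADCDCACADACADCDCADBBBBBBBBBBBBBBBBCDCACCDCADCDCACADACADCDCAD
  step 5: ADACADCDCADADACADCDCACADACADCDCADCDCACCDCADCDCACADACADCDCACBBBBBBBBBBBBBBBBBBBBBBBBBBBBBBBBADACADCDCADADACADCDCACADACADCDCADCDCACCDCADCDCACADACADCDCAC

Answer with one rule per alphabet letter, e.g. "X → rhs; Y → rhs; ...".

A->CDC, B->BB, C->AD, D->AC

  step 4 ⇒ step 5: CDCACCDCADCDCACADACADCDCADBBBBBBBBBBBBBBBBCDCACCDCADCDCACADACADCDCAD ⇒ AD·AC·AD·CDC·AD·AD·AC·AD·CDC·AC·AD·AC·AD·CDC·AD·CDC·AC·CDC·AD·CDC·AC·AD·AC·AD·CDC·AC·BB·BB·BB·BB·BB·BB·BB·BB·BB·BB·BB·BB·BB·BB·BB·BB·AD·AC·AD·CDC·AD·AD·AC·AD·CDC·AC·AD·AC·AD·CDC·AD·CDC·AC·CDC·AD·CDC·AC·AD·AC·AD·CDC·AC
    A ↦ CDC
    B ↦ BB
    C ↦ AD
    D ↦ AC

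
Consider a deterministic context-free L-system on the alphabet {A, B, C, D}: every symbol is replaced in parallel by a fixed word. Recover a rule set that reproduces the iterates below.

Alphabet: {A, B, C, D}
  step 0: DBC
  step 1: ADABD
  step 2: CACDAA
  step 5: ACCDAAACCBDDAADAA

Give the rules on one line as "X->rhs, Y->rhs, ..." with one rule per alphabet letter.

  step 1 ⇒ step 2: ADABD ⇒ C·A·C·DA·A
    A ↦ C
    B ↦ DA
    D ↦ A
  step 0 ⇒ step 1: DBC ⇒ A·DA·BD
    C ↦ BD

A->C, B->DA, C->BD, D->A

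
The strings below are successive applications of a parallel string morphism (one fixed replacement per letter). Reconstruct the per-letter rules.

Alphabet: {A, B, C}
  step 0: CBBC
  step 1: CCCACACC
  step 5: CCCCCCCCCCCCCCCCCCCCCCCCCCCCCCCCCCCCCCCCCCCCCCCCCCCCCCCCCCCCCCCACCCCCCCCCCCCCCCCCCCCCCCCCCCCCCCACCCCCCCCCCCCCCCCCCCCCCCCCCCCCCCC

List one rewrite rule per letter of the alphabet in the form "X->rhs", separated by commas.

A->CB, B->CA, C->CC

  step 0 ⇒ step 1: CBBC ⇒ CC·CA·CA·CC
    B ↦ CA
    C ↦ CC
    A ↦ CB  (constrained at step 1)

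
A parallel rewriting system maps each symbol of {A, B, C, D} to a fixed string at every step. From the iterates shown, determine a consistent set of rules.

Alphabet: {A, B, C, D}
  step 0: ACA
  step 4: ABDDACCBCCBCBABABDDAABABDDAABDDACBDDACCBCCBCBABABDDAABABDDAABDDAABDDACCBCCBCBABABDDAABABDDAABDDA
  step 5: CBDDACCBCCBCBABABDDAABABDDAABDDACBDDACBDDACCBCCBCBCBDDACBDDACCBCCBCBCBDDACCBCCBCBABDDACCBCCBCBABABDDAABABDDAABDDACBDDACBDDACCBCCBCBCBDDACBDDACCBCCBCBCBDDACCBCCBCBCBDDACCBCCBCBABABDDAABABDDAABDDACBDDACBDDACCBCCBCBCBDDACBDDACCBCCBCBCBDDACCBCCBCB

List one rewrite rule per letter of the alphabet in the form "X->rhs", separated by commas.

A->CB, B->DDA, C->AB, D->CCB

  step 4 ⇒ step 5: ABDDACCBCCBCBABABDDAABABDDAABDDACBDDACCBCCBCBABABDDAABABDDAABDDAABDDACCBCCBCBABABDDAABABDDAABDDA ⇒ CB·DDA·CCB·CCB·CB·AB·AB·DDA·AB·AB·DDA·AB·DDA·CB·DDA·CB·DDA·CCB·CCB·CB·CB·DDA·CB·DDA·CCB·CCB·CB·CB·DDA·CCB·CCB·CB·AB·DDA·CCB·CCB·CB·AB·AB·DDA·AB·AB·DDA·AB·DDA·CB·DDA·CB·DDA·CCB·CCB·CB·CB·DDA·CB·DDA·CCB·CCB·CB·CB·DDA·CCB·CCB·CB·CB·DDA·CCB·CCB·CB·AB·AB·DDA·AB·AB·DDA·AB·DDA·CB·DDA·CB·DDA·CCB·CCB·CB·CB·DDA·CB·DDA·CCB·CCB·CB·CB·DDA·CCB·CCB·CB
    A ↦ CB
    B ↦ DDA
    C ↦ AB
    D ↦ CCB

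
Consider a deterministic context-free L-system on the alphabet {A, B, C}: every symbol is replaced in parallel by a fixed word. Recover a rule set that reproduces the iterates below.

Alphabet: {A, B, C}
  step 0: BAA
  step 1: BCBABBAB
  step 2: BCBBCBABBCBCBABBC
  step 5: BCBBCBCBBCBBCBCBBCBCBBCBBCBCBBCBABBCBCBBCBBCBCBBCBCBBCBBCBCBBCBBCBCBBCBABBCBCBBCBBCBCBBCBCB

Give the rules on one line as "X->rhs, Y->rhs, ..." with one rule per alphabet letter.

A->BAB, B->BC, C->B

  step 1 ⇒ step 2: BCBABBAB ⇒ BC·B·BC·BAB·BC·BC·BAB·BC
    A ↦ BAB
    B ↦ BC
    C ↦ B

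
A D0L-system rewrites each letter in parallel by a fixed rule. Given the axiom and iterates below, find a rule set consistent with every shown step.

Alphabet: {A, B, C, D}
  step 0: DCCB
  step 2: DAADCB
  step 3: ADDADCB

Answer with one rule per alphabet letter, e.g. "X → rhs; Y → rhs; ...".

  step 2 ⇒ step 3: DAADCB ⇒ A·D·D·A·D·CB
    A ↦ D
    B ↦ CB
    C ↦ D
    D ↦ A

A->D, B->CB, C->D, D->A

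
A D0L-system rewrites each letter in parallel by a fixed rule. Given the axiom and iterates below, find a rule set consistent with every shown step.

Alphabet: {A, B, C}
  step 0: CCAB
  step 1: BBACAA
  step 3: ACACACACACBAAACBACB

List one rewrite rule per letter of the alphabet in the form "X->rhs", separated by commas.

  step 0 ⇒ step 1: CCAB ⇒ B·B·AC·AA
    A ↦ AC
    B ↦ AA
    C ↦ B

A->AC, B->AA, C->B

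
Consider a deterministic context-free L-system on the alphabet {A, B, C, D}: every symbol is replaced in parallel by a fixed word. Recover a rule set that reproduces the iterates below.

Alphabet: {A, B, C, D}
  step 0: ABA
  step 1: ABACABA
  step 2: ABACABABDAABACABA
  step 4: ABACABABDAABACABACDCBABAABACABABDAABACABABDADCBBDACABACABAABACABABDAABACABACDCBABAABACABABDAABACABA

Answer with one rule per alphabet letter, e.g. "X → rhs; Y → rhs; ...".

A->ABA, B->C, C->BDA, D->DCB

  step 1 ⇒ step 2: ABACABA ⇒ ABA·C·ABA·BDA·ABA·C·ABA
    A ↦ ABA
    B ↦ C
    C ↦ BDA
    D ↦ DCB  (constrained at step 2)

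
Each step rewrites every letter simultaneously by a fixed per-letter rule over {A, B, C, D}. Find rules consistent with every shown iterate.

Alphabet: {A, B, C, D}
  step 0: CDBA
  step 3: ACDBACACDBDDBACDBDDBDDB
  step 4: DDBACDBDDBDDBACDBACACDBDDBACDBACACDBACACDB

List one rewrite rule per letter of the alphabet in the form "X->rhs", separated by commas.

A->DD, B->DB, C->B, D->AC

  step 3 ⇒ step 4: ACDBACACDBDDBACDBDDBDDB ⇒ DD·B·AC·DB·DD·B·DD·B·AC·DB·AC·AC·DB·DD·B·AC·DB·AC·AC·DB·AC·AC·DB
    A ↦ DD
    B ↦ DB
    C ↦ B
    D ↦ AC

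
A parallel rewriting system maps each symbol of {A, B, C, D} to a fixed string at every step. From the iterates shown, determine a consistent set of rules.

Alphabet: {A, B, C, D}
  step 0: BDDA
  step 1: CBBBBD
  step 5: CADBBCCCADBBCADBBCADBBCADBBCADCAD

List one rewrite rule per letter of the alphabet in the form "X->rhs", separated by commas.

  step 0 ⇒ step 1: BDDA ⇒ C·BB·BB·D
    A ↦ D
    B ↦ C
    D ↦ BB
    C ↦ CA  (constrained at step 1)

A->D, B->C, C->CA, D->BB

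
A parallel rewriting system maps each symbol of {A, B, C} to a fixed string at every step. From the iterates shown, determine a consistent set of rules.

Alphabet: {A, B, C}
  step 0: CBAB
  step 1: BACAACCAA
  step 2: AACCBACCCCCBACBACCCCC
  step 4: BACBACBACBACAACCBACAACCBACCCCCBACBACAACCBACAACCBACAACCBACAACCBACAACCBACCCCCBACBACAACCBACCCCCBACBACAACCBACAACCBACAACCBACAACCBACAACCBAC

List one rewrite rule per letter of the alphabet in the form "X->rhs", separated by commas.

A->CC, B->AA, C->BAC

  step 1 ⇒ step 2: BACAACCAA ⇒ AA·CC·BAC·CC·CC·BAC·BAC·CC·CC
    A ↦ CC
    B ↦ AA
    C ↦ BAC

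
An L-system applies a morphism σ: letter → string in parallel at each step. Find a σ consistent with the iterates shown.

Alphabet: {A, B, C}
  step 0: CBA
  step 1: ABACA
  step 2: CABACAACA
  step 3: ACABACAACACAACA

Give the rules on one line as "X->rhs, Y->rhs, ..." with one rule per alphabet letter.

  step 2 ⇒ step 3: CABACAACA ⇒ A·CA·BA·CA·A·CA·CA·A·CA
    A ↦ CA
    B ↦ BA
    C ↦ A

A->CA, B->BA, C->A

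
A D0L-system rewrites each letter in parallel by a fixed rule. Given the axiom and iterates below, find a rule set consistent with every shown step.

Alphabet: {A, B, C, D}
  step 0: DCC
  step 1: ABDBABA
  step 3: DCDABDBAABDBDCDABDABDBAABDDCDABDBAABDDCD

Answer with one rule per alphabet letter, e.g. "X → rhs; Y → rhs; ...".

  step 0 ⇒ step 1: DCC ⇒ ABD·BA·BA
    C ↦ BA
    D ↦ ABD
    A ↦ B  (constrained at step 1)
    B ↦ DCD  (constrained at step 1)

A->B, B->DCD, C->BA, D->ABD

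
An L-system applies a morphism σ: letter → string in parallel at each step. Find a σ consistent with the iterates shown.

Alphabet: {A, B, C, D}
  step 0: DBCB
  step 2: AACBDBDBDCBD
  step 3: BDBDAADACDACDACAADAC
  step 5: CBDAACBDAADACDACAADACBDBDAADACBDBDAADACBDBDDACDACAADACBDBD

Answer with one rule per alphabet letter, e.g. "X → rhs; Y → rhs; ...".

  step 2 ⇒ step 3: AACBDBDBDCBD ⇒ BD·BD·AA·DA·C·DA·C·DA·C·AA·DA·C
    A ↦ BD
    B ↦ DA
    C ↦ AA
    D ↦ C

A->BD, B->DA, C->AA, D->C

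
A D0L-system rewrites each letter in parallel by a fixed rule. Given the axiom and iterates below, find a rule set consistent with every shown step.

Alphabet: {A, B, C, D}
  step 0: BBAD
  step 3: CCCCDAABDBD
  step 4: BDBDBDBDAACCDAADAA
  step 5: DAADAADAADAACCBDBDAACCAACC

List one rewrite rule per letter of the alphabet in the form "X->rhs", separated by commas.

  step 4 ⇒ step 5: BDBDBDBDAACCDAADAA ⇒ D·AA·D·AA·D·AA·D·AA·C·C·BD·BD·AA·C·C·AA·C·C
    A ↦ C
    B ↦ D
    C ↦ BD
    D ↦ AA

A->C, B->D, C->BD, D->AA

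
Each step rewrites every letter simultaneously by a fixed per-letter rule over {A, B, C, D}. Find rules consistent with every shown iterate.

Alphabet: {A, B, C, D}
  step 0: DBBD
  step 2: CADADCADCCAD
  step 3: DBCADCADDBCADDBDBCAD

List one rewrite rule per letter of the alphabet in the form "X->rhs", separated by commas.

  step 2 ⇒ step 3: CADADCADCCAD ⇒ DB·C·AD·C·AD·DB·C·AD·DB·DB·C·AD
    A ↦ C
    C ↦ DB
    D ↦ AD
    B ↦ DA  (constrained at step 0)

A->C, B->DA, C->DB, D->AD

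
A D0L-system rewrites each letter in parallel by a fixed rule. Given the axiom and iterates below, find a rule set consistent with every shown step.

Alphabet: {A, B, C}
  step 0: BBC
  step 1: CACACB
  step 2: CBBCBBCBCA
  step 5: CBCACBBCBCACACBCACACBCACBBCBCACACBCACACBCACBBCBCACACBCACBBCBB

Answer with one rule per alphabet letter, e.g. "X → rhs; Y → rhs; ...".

  step 1 ⇒ step 2: CACACB ⇒ CB·B·CB·B·CB·CA
    A ↦ B
    B ↦ CA
    C ↦ CB

A->B, B->CA, C->CB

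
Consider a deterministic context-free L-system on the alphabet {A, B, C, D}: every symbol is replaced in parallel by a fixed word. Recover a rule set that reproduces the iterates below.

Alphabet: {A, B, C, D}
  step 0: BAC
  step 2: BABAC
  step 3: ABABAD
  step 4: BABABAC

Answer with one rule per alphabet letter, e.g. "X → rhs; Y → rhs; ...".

A->B, B->A, C->AD, D->AC

  step 3 ⇒ step 4: ABABAD ⇒ B·A·B·A·B·AC
    A ↦ B
    B ↦ A
    D ↦ AC
  step 2 ⇒ step 3: BABAC ⇒ A·B·A·B·AD
    C ↦ AD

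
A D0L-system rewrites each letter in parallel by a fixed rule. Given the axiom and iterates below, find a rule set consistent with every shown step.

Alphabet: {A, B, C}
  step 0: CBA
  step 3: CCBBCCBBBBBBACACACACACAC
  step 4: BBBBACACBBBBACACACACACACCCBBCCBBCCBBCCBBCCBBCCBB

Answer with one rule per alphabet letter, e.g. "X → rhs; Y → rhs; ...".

A->CC, B->AC, C->BB

  step 3 ⇒ step 4: CCBBCCBBBBBBACACACACACAC ⇒ BB·BB·AC·AC·BB·BB·AC·AC·AC·AC·AC·AC·CC·BB·CC·BB·CC·BB·CC·BB·CC·BB·CC·BB
    A ↦ CC
    B ↦ AC
    C ↦ BB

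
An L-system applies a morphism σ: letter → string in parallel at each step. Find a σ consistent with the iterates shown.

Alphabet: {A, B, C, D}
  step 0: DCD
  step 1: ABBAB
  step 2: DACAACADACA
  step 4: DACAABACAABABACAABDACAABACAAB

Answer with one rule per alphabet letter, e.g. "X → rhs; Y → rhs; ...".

A->D, B->ACA, C->B, D->AB

  step 1 ⇒ step 2: ABBAB ⇒ D·ACA·ACA·D·ACA
    A ↦ D
    B ↦ ACA
  step 0 ⇒ step 1: DCD ⇒ AB·B·AB
    C ↦ B
  step 0 ⇒ step 1: DCD ⇒ AB·B·AB
    D ↦ AB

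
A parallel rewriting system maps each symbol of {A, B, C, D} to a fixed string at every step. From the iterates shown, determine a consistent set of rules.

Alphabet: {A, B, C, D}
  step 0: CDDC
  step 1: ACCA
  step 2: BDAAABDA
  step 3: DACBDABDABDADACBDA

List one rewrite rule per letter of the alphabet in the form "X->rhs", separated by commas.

A->BDA, B->DA, C->A, D->C

  step 2 ⇒ step 3: BDAAABDA ⇒ DA·C·BDA·BDA·BDA·DA·C·BDA
    A ↦ BDA
    B ↦ DA
    D ↦ C
  step 0 ⇒ step 1: CDDC ⇒ A·C·C·A
    C ↦ A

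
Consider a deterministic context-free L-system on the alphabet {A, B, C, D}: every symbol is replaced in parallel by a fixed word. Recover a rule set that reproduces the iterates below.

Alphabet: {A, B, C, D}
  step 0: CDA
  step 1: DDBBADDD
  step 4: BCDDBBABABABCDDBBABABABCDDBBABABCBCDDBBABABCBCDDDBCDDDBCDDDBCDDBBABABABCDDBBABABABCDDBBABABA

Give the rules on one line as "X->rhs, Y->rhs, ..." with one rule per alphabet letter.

A->DDD, B->BC, C->DDB, D->BA

  step 0 ⇒ step 1: CDA ⇒ DDB·BA·DDD
    A ↦ DDD
    C ↦ DDB
    D ↦ BA
    B ↦ BC  (constrained at step 1)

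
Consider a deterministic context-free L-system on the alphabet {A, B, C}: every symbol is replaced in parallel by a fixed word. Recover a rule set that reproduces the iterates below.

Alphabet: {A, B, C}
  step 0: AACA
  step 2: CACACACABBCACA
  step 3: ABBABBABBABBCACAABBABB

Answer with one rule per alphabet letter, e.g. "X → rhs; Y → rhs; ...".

  step 2 ⇒ step 3: CACACACABBCACA ⇒ A·BB·A·BB·A·BB·A·BB·CA·CA·A·BB·A·BB
    A ↦ BB
    B ↦ CA
    C ↦ A

A->BB, B->CA, C->A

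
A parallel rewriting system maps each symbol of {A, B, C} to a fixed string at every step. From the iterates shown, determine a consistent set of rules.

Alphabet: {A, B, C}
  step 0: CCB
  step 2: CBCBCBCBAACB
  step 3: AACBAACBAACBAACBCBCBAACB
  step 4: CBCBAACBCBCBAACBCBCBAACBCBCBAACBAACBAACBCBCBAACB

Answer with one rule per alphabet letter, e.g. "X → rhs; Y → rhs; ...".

A->CB, B->CB, C->AA

  step 3 ⇒ step 4: AACBAACBAACBAACBCBCBAACB ⇒ CB·CB·AA·CB·CB·CB·AA·CB·CB·CB·AA·CB·CB·CB·AA·CB·AA·CB·AA·CB·CB·CB·AA·CB
    A ↦ CB
    B ↦ CB
    C ↦ AA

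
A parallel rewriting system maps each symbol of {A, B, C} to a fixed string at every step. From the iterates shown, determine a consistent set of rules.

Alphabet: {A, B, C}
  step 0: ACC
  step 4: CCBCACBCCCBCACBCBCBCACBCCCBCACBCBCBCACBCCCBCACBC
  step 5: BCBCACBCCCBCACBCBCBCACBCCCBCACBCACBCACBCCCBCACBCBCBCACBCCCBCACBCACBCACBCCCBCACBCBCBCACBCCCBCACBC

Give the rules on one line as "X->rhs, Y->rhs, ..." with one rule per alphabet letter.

  step 4 ⇒ step 5: CCBCACBCCCBCACBCBCBCACBCCCBCACBCBCBCACBCCCBCACBC ⇒ BC·BC·AC·BC·CC·BC·AC·BC·BC·BC·AC·BC·CC·BC·AC·BC·AC·BC·AC·BC·CC·BC·AC·BC·BC·BC·AC·BC·CC·BC·AC·BC·AC·BC·AC·BC·CC·BC·AC·BC·BC·BC·AC·BC·CC·BC·AC·BC
    A ↦ CC
    B ↦ AC
    C ↦ BC

A->CC, B->AC, C->BC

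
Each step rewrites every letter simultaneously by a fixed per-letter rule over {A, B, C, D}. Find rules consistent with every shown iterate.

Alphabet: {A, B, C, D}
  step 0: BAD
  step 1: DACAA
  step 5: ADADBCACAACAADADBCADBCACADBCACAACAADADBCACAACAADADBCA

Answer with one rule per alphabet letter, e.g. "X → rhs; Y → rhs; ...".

  step 0 ⇒ step 1: BAD ⇒ DA·CA·A
    A ↦ CA
    B ↦ DA
    D ↦ A
    C ↦ DB  (constrained at step 1)

A->CA, B->DA, C->DB, D->A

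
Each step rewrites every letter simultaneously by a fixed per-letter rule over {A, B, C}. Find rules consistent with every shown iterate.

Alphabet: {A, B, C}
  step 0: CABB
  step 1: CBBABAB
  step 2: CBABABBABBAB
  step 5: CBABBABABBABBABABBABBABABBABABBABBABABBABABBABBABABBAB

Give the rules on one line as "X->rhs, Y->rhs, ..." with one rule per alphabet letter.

A->B, B->AB, C->CB

  step 1 ⇒ step 2: CBBABAB ⇒ CB·AB·AB·B·AB·B·AB
    A ↦ B
    B ↦ AB
    C ↦ CB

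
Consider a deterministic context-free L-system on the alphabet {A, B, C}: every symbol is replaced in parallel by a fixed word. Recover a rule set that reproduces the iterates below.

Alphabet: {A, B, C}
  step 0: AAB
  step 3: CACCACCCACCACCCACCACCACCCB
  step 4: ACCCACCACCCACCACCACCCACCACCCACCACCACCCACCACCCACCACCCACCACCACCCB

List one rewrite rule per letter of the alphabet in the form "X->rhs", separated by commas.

A->C, B->CB, C->ACC

  step 3 ⇒ step 4: CACCACCCACCACCCACCACCACCCB ⇒ ACC·C·ACC·ACC·C·ACC·ACC·ACC·C·ACC·ACC·C·ACC·ACC·ACC·C·ACC·ACC·C·ACC·ACC·C·ACC·ACC·ACC·CB
    A ↦ C
    B ↦ CB
    C ↦ ACC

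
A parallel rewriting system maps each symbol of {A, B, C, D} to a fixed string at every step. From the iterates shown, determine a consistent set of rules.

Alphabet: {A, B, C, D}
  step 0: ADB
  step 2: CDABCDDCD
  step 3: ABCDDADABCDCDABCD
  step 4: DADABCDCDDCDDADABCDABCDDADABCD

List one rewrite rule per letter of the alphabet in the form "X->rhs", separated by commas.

  step 3 ⇒ step 4: ABCDDADABCDCDABCD ⇒ D·AD·AB·CD·CD·D·CD·D·AD·AB·CD·AB·CD·D·AD·AB·CD
    A ↦ D
    B ↦ AD
    C ↦ AB
    D ↦ CD

A->D, B->AD, C->AB, D->CD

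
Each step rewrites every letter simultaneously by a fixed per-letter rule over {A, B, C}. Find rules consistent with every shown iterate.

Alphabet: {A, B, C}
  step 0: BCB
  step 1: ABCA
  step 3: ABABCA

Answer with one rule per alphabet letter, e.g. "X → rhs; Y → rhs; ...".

  step 0 ⇒ step 1: BCB ⇒ A·BC·A
    B ↦ A
    C ↦ BC
    A ↦ B  (constrained at step 1)

A->B, B->A, C->BC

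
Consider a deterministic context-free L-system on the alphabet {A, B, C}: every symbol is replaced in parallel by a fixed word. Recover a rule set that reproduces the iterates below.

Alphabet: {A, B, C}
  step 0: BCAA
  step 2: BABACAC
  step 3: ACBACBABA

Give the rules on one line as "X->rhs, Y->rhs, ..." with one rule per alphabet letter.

A->B, B->AC, C->A

  step 2 ⇒ step 3: BABACAC ⇒ AC·B·AC·B·A·B·A
    A ↦ B
    B ↦ AC
    C ↦ A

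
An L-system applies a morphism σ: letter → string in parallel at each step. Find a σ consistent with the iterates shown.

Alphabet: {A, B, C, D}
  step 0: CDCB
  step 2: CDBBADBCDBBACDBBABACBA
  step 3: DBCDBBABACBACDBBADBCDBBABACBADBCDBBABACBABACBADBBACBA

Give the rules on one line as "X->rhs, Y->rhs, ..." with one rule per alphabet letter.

  step 2 ⇒ step 3: CDBBADBCDBBACDBBABACBA ⇒ DB·CDB·BA·BA·CBA·CDB·BA·DB·CDB·BA·BA·CBA·DB·CDB·BA·BA·CBA·BA·CBA·DB·BA·CBA
    A ↦ CBA
    B ↦ BA
    C ↦ DB
    D ↦ CDB

A->CBA, B->BA, C->DB, D->CDB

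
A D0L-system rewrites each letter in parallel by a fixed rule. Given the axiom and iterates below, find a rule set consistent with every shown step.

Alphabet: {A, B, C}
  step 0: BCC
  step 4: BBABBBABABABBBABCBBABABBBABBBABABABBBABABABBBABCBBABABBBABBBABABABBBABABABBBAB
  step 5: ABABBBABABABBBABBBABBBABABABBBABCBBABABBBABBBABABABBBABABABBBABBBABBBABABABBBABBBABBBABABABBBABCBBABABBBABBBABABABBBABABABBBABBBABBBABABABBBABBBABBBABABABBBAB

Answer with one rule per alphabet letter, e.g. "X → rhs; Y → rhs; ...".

  step 4 ⇒ step 5: BBABBBABABABBBABCBBABABBBABBBABABABBBABABABBBABCBBABABBBABBBABABABBBABABABBBAB ⇒ AB·AB·BB·AB·AB·AB·BB·AB·BB·AB·BB·AB·AB·AB·BB·AB·CBB·AB·AB·BB·AB·BB·AB·AB·AB·BB·AB·AB·AB·BB·AB·BB·AB·BB·AB·AB·AB·BB·AB·BB·AB·BB·AB·AB·AB·BB·AB·CBB·AB·AB·BB·AB·BB·AB·AB·AB·BB·AB·AB·AB·BB·AB·BB·AB·BB·AB·AB·AB·BB·AB·BB·AB·BB·AB·AB·AB·BB·AB
    A ↦ BB
    B ↦ AB
    C ↦ CBB

A->BB, B->AB, C->CBB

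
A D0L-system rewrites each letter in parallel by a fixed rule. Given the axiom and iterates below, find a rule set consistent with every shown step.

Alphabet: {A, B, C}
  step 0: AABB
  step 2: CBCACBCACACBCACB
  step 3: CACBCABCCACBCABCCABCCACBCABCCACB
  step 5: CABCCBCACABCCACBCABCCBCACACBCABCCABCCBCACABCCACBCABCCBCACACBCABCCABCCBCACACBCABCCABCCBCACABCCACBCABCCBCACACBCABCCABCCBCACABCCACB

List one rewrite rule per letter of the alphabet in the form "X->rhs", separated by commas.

  step 2 ⇒ step 3: CBCACBCACACBCACB ⇒ CA·CB·CA·BC·CA·CB·CA·BC·CA·BC·CA·CB·CA·BC·CA·CB
    A ↦ BC
    B ↦ CB
    C ↦ CA

A->BC, B->CB, C->CA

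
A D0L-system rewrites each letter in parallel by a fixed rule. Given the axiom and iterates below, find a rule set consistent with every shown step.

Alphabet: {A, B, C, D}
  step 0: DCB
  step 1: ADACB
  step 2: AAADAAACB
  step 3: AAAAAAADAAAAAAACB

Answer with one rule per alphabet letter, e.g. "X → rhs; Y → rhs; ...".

A->AA, B->CB, C->A, D->AD

  step 2 ⇒ step 3: AAADAAACB ⇒ AA·AA·AA·AD·AA·AA·AA·A·CB
    A ↦ AA
    B ↦ CB
    C ↦ A
    D ↦ AD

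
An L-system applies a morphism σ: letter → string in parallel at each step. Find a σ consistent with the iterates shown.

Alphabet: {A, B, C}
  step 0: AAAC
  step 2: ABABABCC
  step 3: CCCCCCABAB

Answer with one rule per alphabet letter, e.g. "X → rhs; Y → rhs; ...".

A->C, B->C, C->AB

  step 2 ⇒ step 3: ABABABCC ⇒ C·C·C·C·C·C·AB·AB
    A ↦ C
    B ↦ C
    C ↦ AB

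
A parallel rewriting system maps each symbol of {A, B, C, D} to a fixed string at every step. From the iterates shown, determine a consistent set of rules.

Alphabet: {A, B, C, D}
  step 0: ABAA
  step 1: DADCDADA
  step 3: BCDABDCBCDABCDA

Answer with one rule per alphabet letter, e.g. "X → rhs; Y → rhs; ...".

  step 0 ⇒ step 1: ABAA ⇒ DA·DC·DA·DA
    A ↦ DA
    B ↦ DC
    C ↦ B  (constrained at step 1)
    D ↦ C  (constrained at step 1)

A->DA, B->DC, C->B, D->C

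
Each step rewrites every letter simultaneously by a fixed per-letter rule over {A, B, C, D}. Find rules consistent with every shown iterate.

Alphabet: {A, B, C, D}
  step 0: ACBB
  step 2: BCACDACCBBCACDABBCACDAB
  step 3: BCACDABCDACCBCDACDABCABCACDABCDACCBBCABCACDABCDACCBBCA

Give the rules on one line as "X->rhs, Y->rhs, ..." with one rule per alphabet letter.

  step 2 ⇒ step 3: BCACDACCBBCACDABBCACDAB ⇒ BCA·CDA·B·CDA·CC·B·CDA·CDA·BCA·BCA·CDA·B·CDA·CC·B·BCA·BCA·CDA·B·CDA·CC·B·BCA
    A ↦ B
    B ↦ BCA
    C ↦ CDA
    D ↦ CC

A->B, B->BCA, C->CDA, D->CC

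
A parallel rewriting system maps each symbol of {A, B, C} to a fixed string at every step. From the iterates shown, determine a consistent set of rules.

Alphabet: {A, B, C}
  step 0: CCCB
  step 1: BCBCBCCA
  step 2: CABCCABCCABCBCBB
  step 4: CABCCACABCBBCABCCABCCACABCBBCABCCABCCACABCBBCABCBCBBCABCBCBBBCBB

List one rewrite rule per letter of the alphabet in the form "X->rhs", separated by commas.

A->BB, B->CA, C->BC

  step 1 ⇒ step 2: BCBCBCCA ⇒ CA·BC·CA·BC·CA·BC·BC·BB
    A ↦ BB
    B ↦ CA
    C ↦ BC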